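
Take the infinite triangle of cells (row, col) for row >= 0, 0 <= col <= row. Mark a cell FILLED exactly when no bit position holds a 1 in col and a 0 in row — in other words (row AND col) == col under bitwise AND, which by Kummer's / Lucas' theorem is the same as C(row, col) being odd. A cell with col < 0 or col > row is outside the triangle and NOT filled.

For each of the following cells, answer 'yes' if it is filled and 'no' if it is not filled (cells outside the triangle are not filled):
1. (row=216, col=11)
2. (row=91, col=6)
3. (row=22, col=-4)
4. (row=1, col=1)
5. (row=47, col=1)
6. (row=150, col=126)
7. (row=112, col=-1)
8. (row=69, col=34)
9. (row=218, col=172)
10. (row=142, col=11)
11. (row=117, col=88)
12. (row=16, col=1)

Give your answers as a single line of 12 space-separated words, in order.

Answer: no no no yes yes no no no no no no no

Derivation:
(216,11): row=0b11011000, col=0b1011, row AND col = 0b1000 = 8; 8 != 11 -> empty
(91,6): row=0b1011011, col=0b110, row AND col = 0b10 = 2; 2 != 6 -> empty
(22,-4): col outside [0, 22] -> not filled
(1,1): row=0b1, col=0b1, row AND col = 0b1 = 1; 1 == 1 -> filled
(47,1): row=0b101111, col=0b1, row AND col = 0b1 = 1; 1 == 1 -> filled
(150,126): row=0b10010110, col=0b1111110, row AND col = 0b10110 = 22; 22 != 126 -> empty
(112,-1): col outside [0, 112] -> not filled
(69,34): row=0b1000101, col=0b100010, row AND col = 0b0 = 0; 0 != 34 -> empty
(218,172): row=0b11011010, col=0b10101100, row AND col = 0b10001000 = 136; 136 != 172 -> empty
(142,11): row=0b10001110, col=0b1011, row AND col = 0b1010 = 10; 10 != 11 -> empty
(117,88): row=0b1110101, col=0b1011000, row AND col = 0b1010000 = 80; 80 != 88 -> empty
(16,1): row=0b10000, col=0b1, row AND col = 0b0 = 0; 0 != 1 -> empty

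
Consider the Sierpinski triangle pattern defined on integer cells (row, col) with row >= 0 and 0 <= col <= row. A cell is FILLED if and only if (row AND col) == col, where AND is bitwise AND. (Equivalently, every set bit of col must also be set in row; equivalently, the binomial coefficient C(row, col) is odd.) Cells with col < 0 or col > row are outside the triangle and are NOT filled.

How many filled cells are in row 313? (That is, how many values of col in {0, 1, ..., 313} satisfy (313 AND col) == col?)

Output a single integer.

Answer: 32

Derivation:
313 in binary = 100111001
popcount(313) = number of 1-bits in 100111001 = 5
A col c satisfies (313 AND c) == c iff every set bit of c is also set in 313; each of the 5 set bits of 313 can independently be on or off in c.
count = 2^5 = 32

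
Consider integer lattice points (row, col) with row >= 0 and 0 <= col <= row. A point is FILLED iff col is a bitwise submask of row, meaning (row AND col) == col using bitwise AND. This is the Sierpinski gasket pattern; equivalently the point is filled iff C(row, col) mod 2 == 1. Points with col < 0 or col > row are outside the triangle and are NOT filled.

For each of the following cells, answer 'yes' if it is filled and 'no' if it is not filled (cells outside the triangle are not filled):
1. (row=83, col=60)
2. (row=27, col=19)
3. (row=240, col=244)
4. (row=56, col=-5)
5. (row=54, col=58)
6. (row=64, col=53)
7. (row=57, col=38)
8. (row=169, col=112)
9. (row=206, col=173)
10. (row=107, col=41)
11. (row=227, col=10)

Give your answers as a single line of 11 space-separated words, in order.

Answer: no yes no no no no no no no yes no

Derivation:
(83,60): row=0b1010011, col=0b111100, row AND col = 0b10000 = 16; 16 != 60 -> empty
(27,19): row=0b11011, col=0b10011, row AND col = 0b10011 = 19; 19 == 19 -> filled
(240,244): col outside [0, 240] -> not filled
(56,-5): col outside [0, 56] -> not filled
(54,58): col outside [0, 54] -> not filled
(64,53): row=0b1000000, col=0b110101, row AND col = 0b0 = 0; 0 != 53 -> empty
(57,38): row=0b111001, col=0b100110, row AND col = 0b100000 = 32; 32 != 38 -> empty
(169,112): row=0b10101001, col=0b1110000, row AND col = 0b100000 = 32; 32 != 112 -> empty
(206,173): row=0b11001110, col=0b10101101, row AND col = 0b10001100 = 140; 140 != 173 -> empty
(107,41): row=0b1101011, col=0b101001, row AND col = 0b101001 = 41; 41 == 41 -> filled
(227,10): row=0b11100011, col=0b1010, row AND col = 0b10 = 2; 2 != 10 -> empty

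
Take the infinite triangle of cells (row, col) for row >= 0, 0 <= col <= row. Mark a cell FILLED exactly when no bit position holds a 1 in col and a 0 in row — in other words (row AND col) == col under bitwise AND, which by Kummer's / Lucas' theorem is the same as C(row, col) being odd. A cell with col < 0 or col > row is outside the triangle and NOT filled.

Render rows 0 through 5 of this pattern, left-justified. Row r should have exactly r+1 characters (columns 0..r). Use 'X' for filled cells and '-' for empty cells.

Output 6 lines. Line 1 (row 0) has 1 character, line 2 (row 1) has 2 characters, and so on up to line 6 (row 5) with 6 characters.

r0=0: X
r1=1: XX
r2=10: X-X
r3=11: XXXX
r4=100: X---X
r5=101: XX--XX

Answer: X
XX
X-X
XXXX
X---X
XX--XX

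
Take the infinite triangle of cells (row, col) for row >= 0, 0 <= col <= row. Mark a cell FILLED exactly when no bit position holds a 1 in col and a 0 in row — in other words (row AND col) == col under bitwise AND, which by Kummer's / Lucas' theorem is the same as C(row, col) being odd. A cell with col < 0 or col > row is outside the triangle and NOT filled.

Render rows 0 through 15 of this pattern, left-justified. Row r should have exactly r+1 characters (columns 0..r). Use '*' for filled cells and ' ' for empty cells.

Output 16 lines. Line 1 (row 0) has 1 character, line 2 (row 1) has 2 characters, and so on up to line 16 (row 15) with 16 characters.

r0=0: *
r1=1: **
r2=10: * *
r3=11: ****
r4=100: *   *
r5=101: **  **
r6=110: * * * *
r7=111: ********
r8=1000: *       *
r9=1001: **      **
r10=1010: * *     * *
r11=1011: ****    ****
r12=1100: *   *   *   *
r13=1101: **  **  **  **
r14=1110: * * * * * * * *
r15=1111: ****************

Answer: *
**
* *
****
*   *
**  **
* * * *
********
*       *
**      **
* *     * *
****    ****
*   *   *   *
**  **  **  **
* * * * * * * *
****************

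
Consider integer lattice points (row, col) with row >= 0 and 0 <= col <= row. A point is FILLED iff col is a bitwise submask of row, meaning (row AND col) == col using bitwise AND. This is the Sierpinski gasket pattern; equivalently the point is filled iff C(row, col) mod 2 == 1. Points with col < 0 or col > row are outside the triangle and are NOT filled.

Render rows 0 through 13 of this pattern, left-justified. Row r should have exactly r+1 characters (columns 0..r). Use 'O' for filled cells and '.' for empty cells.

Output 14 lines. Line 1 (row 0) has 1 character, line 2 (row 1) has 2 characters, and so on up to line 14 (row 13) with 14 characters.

Answer: O
OO
O.O
OOOO
O...O
OO..OO
O.O.O.O
OOOOOOOO
O.......O
OO......OO
O.O.....O.O
OOOO....OOOO
O...O...O...O
OO..OO..OO..OO

Derivation:
r0=0: O
r1=1: OO
r2=10: O.O
r3=11: OOOO
r4=100: O...O
r5=101: OO..OO
r6=110: O.O.O.O
r7=111: OOOOOOOO
r8=1000: O.......O
r9=1001: OO......OO
r10=1010: O.O.....O.O
r11=1011: OOOO....OOOO
r12=1100: O...O...O...O
r13=1101: OO..OO..OO..OO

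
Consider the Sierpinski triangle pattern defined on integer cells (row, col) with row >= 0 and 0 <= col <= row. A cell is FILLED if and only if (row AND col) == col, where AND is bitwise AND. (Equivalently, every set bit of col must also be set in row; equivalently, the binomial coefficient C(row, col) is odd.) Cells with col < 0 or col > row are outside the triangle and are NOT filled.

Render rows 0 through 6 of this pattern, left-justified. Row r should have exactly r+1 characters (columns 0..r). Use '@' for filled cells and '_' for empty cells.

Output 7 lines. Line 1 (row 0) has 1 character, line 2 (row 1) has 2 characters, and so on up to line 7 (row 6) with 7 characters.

Answer: @
@@
@_@
@@@@
@___@
@@__@@
@_@_@_@

Derivation:
r0=0: @
r1=1: @@
r2=10: @_@
r3=11: @@@@
r4=100: @___@
r5=101: @@__@@
r6=110: @_@_@_@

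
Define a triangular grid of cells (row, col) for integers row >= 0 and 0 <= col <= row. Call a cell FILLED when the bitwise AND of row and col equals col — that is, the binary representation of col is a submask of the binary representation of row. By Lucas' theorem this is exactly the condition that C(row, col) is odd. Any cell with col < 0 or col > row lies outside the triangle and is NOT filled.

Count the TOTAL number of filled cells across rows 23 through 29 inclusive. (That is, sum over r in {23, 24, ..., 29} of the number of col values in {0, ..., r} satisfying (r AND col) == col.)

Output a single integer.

r23=10111 pc4: +16 =16
r24=11000 pc2: +4 =20
r25=11001 pc3: +8 =28
r26=11010 pc3: +8 =36
r27=11011 pc4: +16 =52
r28=11100 pc3: +8 =60
r29=11101 pc4: +16 =76

Answer: 76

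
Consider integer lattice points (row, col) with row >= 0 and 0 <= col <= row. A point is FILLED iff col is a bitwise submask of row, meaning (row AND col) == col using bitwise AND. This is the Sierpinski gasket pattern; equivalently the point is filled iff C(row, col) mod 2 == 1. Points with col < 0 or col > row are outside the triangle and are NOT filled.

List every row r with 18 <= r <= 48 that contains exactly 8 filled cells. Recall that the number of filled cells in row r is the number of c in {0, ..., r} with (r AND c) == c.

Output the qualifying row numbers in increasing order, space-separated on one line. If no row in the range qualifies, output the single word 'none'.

Row r has 2^popcount(r) filled cells, so we need popcount(r) = log2(8) = 3.
Scan r = 18..48 and keep those with exactly 3 one-bits:
r=18=10010 popcount=2 -> skip
r=19=10011 popcount=3 -> KEEP
r=20=10100 popcount=2 -> skip
r=21=10101 popcount=3 -> KEEP
r=22=10110 popcount=3 -> KEEP
r=23=10111 popcount=4 -> skip
r=24=11000 popcount=2 -> skip
r=25=11001 popcount=3 -> KEEP
r=26=11010 popcount=3 -> KEEP
r=27=11011 popcount=4 -> skip
r=28=11100 popcount=3 -> KEEP
r=29=11101 popcount=4 -> skip
r=30=11110 popcount=4 -> skip
r=31=11111 popcount=5 -> skip
r=32=100000 popcount=1 -> skip
r=33=100001 popcount=2 -> skip
r=34=100010 popcount=2 -> skip
r=35=100011 popcount=3 -> KEEP
r=36=100100 popcount=2 -> skip
r=37=100101 popcount=3 -> KEEP
r=38=100110 popcount=3 -> KEEP
r=39=100111 popcount=4 -> skip
r=40=101000 popcount=2 -> skip
r=41=101001 popcount=3 -> KEEP
r=42=101010 popcount=3 -> KEEP
r=43=101011 popcount=4 -> skip
r=44=101100 popcount=3 -> KEEP
r=45=101101 popcount=4 -> skip
r=46=101110 popcount=4 -> skip
r=47=101111 popcount=5 -> skip
r=48=110000 popcount=2 -> skip
Kept rows: 19 21 22 25 26 28 35 37 38 41 42 44

Answer: 19 21 22 25 26 28 35 37 38 41 42 44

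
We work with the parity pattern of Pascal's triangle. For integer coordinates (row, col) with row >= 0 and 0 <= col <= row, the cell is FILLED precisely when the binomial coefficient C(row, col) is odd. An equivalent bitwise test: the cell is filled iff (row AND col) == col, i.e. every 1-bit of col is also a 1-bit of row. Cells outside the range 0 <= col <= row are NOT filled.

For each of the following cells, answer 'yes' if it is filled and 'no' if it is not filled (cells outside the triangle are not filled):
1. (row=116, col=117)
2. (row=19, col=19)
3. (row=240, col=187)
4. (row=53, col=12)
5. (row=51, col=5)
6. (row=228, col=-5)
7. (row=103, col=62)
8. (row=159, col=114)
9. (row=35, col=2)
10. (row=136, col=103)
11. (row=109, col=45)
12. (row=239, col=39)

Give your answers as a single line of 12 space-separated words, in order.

Answer: no yes no no no no no no yes no yes yes

Derivation:
(116,117): col outside [0, 116] -> not filled
(19,19): row=0b10011, col=0b10011, row AND col = 0b10011 = 19; 19 == 19 -> filled
(240,187): row=0b11110000, col=0b10111011, row AND col = 0b10110000 = 176; 176 != 187 -> empty
(53,12): row=0b110101, col=0b1100, row AND col = 0b100 = 4; 4 != 12 -> empty
(51,5): row=0b110011, col=0b101, row AND col = 0b1 = 1; 1 != 5 -> empty
(228,-5): col outside [0, 228] -> not filled
(103,62): row=0b1100111, col=0b111110, row AND col = 0b100110 = 38; 38 != 62 -> empty
(159,114): row=0b10011111, col=0b1110010, row AND col = 0b10010 = 18; 18 != 114 -> empty
(35,2): row=0b100011, col=0b10, row AND col = 0b10 = 2; 2 == 2 -> filled
(136,103): row=0b10001000, col=0b1100111, row AND col = 0b0 = 0; 0 != 103 -> empty
(109,45): row=0b1101101, col=0b101101, row AND col = 0b101101 = 45; 45 == 45 -> filled
(239,39): row=0b11101111, col=0b100111, row AND col = 0b100111 = 39; 39 == 39 -> filled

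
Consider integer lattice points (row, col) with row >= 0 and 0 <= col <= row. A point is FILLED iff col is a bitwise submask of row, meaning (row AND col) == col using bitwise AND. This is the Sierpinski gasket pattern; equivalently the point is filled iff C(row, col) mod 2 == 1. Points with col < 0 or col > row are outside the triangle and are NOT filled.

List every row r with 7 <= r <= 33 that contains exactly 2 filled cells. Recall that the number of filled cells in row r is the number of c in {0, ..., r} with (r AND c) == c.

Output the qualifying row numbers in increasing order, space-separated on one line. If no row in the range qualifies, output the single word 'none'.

Answer: 8 16 32

Derivation:
Row r has 2^popcount(r) filled cells, so we need popcount(r) = log2(2) = 1.
Scan r = 7..33 and keep those with exactly 1 one-bits:
r=7=111 popcount=3 -> skip
r=8=1000 popcount=1 -> KEEP
r=9=1001 popcount=2 -> skip
r=10=1010 popcount=2 -> skip
r=11=1011 popcount=3 -> skip
r=12=1100 popcount=2 -> skip
r=13=1101 popcount=3 -> skip
r=14=1110 popcount=3 -> skip
r=15=1111 popcount=4 -> skip
r=16=10000 popcount=1 -> KEEP
r=17=10001 popcount=2 -> skip
r=18=10010 popcount=2 -> skip
r=19=10011 popcount=3 -> skip
r=20=10100 popcount=2 -> skip
r=21=10101 popcount=3 -> skip
r=22=10110 popcount=3 -> skip
r=23=10111 popcount=4 -> skip
r=24=11000 popcount=2 -> skip
r=25=11001 popcount=3 -> skip
r=26=11010 popcount=3 -> skip
r=27=11011 popcount=4 -> skip
r=28=11100 popcount=3 -> skip
r=29=11101 popcount=4 -> skip
r=30=11110 popcount=4 -> skip
r=31=11111 popcount=5 -> skip
r=32=100000 popcount=1 -> KEEP
r=33=100001 popcount=2 -> skip
Kept rows: 8 16 32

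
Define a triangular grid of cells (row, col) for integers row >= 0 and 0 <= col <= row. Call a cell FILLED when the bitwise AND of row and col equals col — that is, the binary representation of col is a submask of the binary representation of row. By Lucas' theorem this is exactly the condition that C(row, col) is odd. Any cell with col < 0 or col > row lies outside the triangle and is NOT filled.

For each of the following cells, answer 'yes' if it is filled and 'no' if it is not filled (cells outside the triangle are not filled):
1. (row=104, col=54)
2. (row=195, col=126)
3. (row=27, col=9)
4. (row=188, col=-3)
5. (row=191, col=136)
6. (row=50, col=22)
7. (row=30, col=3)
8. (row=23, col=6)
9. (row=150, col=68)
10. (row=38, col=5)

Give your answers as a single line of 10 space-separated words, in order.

Answer: no no yes no yes no no yes no no

Derivation:
(104,54): row=0b1101000, col=0b110110, row AND col = 0b100000 = 32; 32 != 54 -> empty
(195,126): row=0b11000011, col=0b1111110, row AND col = 0b1000010 = 66; 66 != 126 -> empty
(27,9): row=0b11011, col=0b1001, row AND col = 0b1001 = 9; 9 == 9 -> filled
(188,-3): col outside [0, 188] -> not filled
(191,136): row=0b10111111, col=0b10001000, row AND col = 0b10001000 = 136; 136 == 136 -> filled
(50,22): row=0b110010, col=0b10110, row AND col = 0b10010 = 18; 18 != 22 -> empty
(30,3): row=0b11110, col=0b11, row AND col = 0b10 = 2; 2 != 3 -> empty
(23,6): row=0b10111, col=0b110, row AND col = 0b110 = 6; 6 == 6 -> filled
(150,68): row=0b10010110, col=0b1000100, row AND col = 0b100 = 4; 4 != 68 -> empty
(38,5): row=0b100110, col=0b101, row AND col = 0b100 = 4; 4 != 5 -> empty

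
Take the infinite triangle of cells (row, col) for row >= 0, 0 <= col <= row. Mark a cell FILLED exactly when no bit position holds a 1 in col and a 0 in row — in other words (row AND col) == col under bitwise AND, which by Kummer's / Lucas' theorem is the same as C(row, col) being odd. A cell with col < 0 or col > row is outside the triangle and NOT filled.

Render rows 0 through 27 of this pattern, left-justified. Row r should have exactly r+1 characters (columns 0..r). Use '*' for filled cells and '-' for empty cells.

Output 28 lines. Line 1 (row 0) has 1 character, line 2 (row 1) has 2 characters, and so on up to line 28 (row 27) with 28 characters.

Answer: *
**
*-*
****
*---*
**--**
*-*-*-*
********
*-------*
**------**
*-*-----*-*
****----****
*---*---*---*
**--**--**--**
*-*-*-*-*-*-*-*
****************
*---------------*
**--------------**
*-*-------------*-*
****------------****
*---*-----------*---*
**--**----------**--**
*-*-*-*---------*-*-*-*
********--------********
*-------*-------*-------*
**------**------**------**
*-*-----*-*-----*-*-----*-*
****----****----****----****

Derivation:
r0=0: *
r1=1: **
r2=10: *-*
r3=11: ****
r4=100: *---*
r5=101: **--**
r6=110: *-*-*-*
r7=111: ********
r8=1000: *-------*
r9=1001: **------**
r10=1010: *-*-----*-*
r11=1011: ****----****
r12=1100: *---*---*---*
r13=1101: **--**--**--**
r14=1110: *-*-*-*-*-*-*-*
r15=1111: ****************
r16=10000: *---------------*
r17=10001: **--------------**
r18=10010: *-*-------------*-*
r19=10011: ****------------****
r20=10100: *---*-----------*---*
r21=10101: **--**----------**--**
r22=10110: *-*-*-*---------*-*-*-*
r23=10111: ********--------********
r24=11000: *-------*-------*-------*
r25=11001: **------**------**------**
r26=11010: *-*-----*-*-----*-*-----*-*
r27=11011: ****----****----****----****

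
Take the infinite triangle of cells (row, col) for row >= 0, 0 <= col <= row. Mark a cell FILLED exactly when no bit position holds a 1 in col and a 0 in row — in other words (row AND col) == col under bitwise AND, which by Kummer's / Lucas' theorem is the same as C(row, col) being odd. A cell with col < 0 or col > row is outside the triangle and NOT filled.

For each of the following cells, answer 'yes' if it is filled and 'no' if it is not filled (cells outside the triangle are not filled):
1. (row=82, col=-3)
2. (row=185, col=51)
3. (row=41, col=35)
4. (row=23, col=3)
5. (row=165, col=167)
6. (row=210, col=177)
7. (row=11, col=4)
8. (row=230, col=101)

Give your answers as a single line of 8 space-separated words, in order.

Answer: no no no yes no no no no

Derivation:
(82,-3): col outside [0, 82] -> not filled
(185,51): row=0b10111001, col=0b110011, row AND col = 0b110001 = 49; 49 != 51 -> empty
(41,35): row=0b101001, col=0b100011, row AND col = 0b100001 = 33; 33 != 35 -> empty
(23,3): row=0b10111, col=0b11, row AND col = 0b11 = 3; 3 == 3 -> filled
(165,167): col outside [0, 165] -> not filled
(210,177): row=0b11010010, col=0b10110001, row AND col = 0b10010000 = 144; 144 != 177 -> empty
(11,4): row=0b1011, col=0b100, row AND col = 0b0 = 0; 0 != 4 -> empty
(230,101): row=0b11100110, col=0b1100101, row AND col = 0b1100100 = 100; 100 != 101 -> empty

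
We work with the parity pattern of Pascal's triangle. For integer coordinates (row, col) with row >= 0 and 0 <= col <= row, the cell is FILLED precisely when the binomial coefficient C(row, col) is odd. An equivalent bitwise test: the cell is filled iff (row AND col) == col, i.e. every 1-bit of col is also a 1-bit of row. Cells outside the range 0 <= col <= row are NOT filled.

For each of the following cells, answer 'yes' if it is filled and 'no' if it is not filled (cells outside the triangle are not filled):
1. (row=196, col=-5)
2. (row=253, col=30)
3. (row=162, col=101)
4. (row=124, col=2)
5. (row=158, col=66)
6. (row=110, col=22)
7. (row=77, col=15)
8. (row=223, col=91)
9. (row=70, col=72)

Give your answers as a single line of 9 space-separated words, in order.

Answer: no no no no no no no yes no

Derivation:
(196,-5): col outside [0, 196] -> not filled
(253,30): row=0b11111101, col=0b11110, row AND col = 0b11100 = 28; 28 != 30 -> empty
(162,101): row=0b10100010, col=0b1100101, row AND col = 0b100000 = 32; 32 != 101 -> empty
(124,2): row=0b1111100, col=0b10, row AND col = 0b0 = 0; 0 != 2 -> empty
(158,66): row=0b10011110, col=0b1000010, row AND col = 0b10 = 2; 2 != 66 -> empty
(110,22): row=0b1101110, col=0b10110, row AND col = 0b110 = 6; 6 != 22 -> empty
(77,15): row=0b1001101, col=0b1111, row AND col = 0b1101 = 13; 13 != 15 -> empty
(223,91): row=0b11011111, col=0b1011011, row AND col = 0b1011011 = 91; 91 == 91 -> filled
(70,72): col outside [0, 70] -> not filled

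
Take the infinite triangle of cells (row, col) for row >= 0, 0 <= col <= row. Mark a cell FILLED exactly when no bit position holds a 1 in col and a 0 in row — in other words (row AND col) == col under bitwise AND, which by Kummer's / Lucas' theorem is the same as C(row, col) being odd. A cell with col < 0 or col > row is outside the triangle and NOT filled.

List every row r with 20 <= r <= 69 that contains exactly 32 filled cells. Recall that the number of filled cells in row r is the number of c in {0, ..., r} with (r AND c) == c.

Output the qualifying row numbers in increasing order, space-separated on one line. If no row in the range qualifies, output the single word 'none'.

Row r has 2^popcount(r) filled cells, so we need popcount(r) = log2(32) = 5.
Scan r = 20..69 and keep those with exactly 5 one-bits:
r=20=10100 popcount=2 -> skip
r=21=10101 popcount=3 -> skip
r=22=10110 popcount=3 -> skip
r=23=10111 popcount=4 -> skip
r=24=11000 popcount=2 -> skip
r=25=11001 popcount=3 -> skip
r=26=11010 popcount=3 -> skip
r=27=11011 popcount=4 -> skip
r=28=11100 popcount=3 -> skip
r=29=11101 popcount=4 -> skip
r=30=11110 popcount=4 -> skip
r=31=11111 popcount=5 -> KEEP
r=32=100000 popcount=1 -> skip
r=33=100001 popcount=2 -> skip
r=34=100010 popcount=2 -> skip
r=35=100011 popcount=3 -> skip
r=36=100100 popcount=2 -> skip
r=37=100101 popcount=3 -> skip
r=38=100110 popcount=3 -> skip
r=39=100111 popcount=4 -> skip
r=40=101000 popcount=2 -> skip
r=41=101001 popcount=3 -> skip
r=42=101010 popcount=3 -> skip
r=43=101011 popcount=4 -> skip
r=44=101100 popcount=3 -> skip
r=45=101101 popcount=4 -> skip
r=46=101110 popcount=4 -> skip
r=47=101111 popcount=5 -> KEEP
r=48=110000 popcount=2 -> skip
r=49=110001 popcount=3 -> skip
r=50=110010 popcount=3 -> skip
r=51=110011 popcount=4 -> skip
r=52=110100 popcount=3 -> skip
r=53=110101 popcount=4 -> skip
r=54=110110 popcount=4 -> skip
r=55=110111 popcount=5 -> KEEP
r=56=111000 popcount=3 -> skip
r=57=111001 popcount=4 -> skip
r=58=111010 popcount=4 -> skip
r=59=111011 popcount=5 -> KEEP
r=60=111100 popcount=4 -> skip
r=61=111101 popcount=5 -> KEEP
r=62=111110 popcount=5 -> KEEP
r=63=111111 popcount=6 -> skip
r=64=1000000 popcount=1 -> skip
r=65=1000001 popcount=2 -> skip
r=66=1000010 popcount=2 -> skip
r=67=1000011 popcount=3 -> skip
r=68=1000100 popcount=2 -> skip
r=69=1000101 popcount=3 -> skip
Kept rows: 31 47 55 59 61 62

Answer: 31 47 55 59 61 62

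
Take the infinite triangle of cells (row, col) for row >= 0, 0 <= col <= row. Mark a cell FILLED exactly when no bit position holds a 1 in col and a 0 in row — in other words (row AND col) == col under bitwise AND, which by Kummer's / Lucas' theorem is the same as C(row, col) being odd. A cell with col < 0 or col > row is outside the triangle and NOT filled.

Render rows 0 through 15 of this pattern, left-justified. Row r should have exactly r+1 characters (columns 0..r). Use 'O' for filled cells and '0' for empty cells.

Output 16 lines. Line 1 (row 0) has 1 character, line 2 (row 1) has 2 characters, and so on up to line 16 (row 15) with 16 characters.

r0=0: O
r1=1: OO
r2=10: O0O
r3=11: OOOO
r4=100: O000O
r5=101: OO00OO
r6=110: O0O0O0O
r7=111: OOOOOOOO
r8=1000: O0000000O
r9=1001: OO000000OO
r10=1010: O0O00000O0O
r11=1011: OOOO0000OOOO
r12=1100: O000O000O000O
r13=1101: OO00OO00OO00OO
r14=1110: O0O0O0O0O0O0O0O
r15=1111: OOOOOOOOOOOOOOOO

Answer: O
OO
O0O
OOOO
O000O
OO00OO
O0O0O0O
OOOOOOOO
O0000000O
OO000000OO
O0O00000O0O
OOOO0000OOOO
O000O000O000O
OO00OO00OO00OO
O0O0O0O0O0O0O0O
OOOOOOOOOOOOOOOO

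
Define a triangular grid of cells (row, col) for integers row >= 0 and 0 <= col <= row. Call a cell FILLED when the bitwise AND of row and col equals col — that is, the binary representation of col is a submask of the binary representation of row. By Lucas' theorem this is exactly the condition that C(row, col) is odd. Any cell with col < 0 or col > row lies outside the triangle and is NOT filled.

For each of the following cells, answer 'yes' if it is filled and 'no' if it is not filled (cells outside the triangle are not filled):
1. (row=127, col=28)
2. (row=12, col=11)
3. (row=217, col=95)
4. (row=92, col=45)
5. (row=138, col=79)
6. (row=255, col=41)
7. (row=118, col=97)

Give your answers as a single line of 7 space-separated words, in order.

Answer: yes no no no no yes no

Derivation:
(127,28): row=0b1111111, col=0b11100, row AND col = 0b11100 = 28; 28 == 28 -> filled
(12,11): row=0b1100, col=0b1011, row AND col = 0b1000 = 8; 8 != 11 -> empty
(217,95): row=0b11011001, col=0b1011111, row AND col = 0b1011001 = 89; 89 != 95 -> empty
(92,45): row=0b1011100, col=0b101101, row AND col = 0b1100 = 12; 12 != 45 -> empty
(138,79): row=0b10001010, col=0b1001111, row AND col = 0b1010 = 10; 10 != 79 -> empty
(255,41): row=0b11111111, col=0b101001, row AND col = 0b101001 = 41; 41 == 41 -> filled
(118,97): row=0b1110110, col=0b1100001, row AND col = 0b1100000 = 96; 96 != 97 -> empty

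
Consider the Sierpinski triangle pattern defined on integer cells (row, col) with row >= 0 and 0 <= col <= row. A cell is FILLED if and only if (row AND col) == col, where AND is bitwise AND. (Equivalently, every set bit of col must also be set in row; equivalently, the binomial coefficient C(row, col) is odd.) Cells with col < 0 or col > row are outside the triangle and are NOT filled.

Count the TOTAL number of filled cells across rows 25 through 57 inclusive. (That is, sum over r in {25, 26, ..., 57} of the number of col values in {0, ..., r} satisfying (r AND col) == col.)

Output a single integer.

Answer: 398

Derivation:
r25=11001 pc3: +8 =8
r26=11010 pc3: +8 =16
r27=11011 pc4: +16 =32
r28=11100 pc3: +8 =40
r29=11101 pc4: +16 =56
r30=11110 pc4: +16 =72
r31=11111 pc5: +32 =104
r32=100000 pc1: +2 =106
r33=100001 pc2: +4 =110
r34=100010 pc2: +4 =114
r35=100011 pc3: +8 =122
r36=100100 pc2: +4 =126
r37=100101 pc3: +8 =134
r38=100110 pc3: +8 =142
r39=100111 pc4: +16 =158
r40=101000 pc2: +4 =162
r41=101001 pc3: +8 =170
r42=101010 pc3: +8 =178
r43=101011 pc4: +16 =194
r44=101100 pc3: +8 =202
r45=101101 pc4: +16 =218
r46=101110 pc4: +16 =234
r47=101111 pc5: +32 =266
r48=110000 pc2: +4 =270
r49=110001 pc3: +8 =278
r50=110010 pc3: +8 =286
r51=110011 pc4: +16 =302
r52=110100 pc3: +8 =310
r53=110101 pc4: +16 =326
r54=110110 pc4: +16 =342
r55=110111 pc5: +32 =374
r56=111000 pc3: +8 =382
r57=111001 pc4: +16 =398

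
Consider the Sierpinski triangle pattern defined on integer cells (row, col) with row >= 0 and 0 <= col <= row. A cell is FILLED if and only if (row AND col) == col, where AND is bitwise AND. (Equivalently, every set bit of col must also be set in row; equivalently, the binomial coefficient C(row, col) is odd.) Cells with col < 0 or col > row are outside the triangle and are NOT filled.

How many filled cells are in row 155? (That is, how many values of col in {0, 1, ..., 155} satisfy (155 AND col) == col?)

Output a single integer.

Answer: 32

Derivation:
155 in binary = 10011011
popcount(155) = number of 1-bits in 10011011 = 5
A col c satisfies (155 AND c) == c iff every set bit of c is also set in 155; each of the 5 set bits of 155 can independently be on or off in c.
count = 2^5 = 32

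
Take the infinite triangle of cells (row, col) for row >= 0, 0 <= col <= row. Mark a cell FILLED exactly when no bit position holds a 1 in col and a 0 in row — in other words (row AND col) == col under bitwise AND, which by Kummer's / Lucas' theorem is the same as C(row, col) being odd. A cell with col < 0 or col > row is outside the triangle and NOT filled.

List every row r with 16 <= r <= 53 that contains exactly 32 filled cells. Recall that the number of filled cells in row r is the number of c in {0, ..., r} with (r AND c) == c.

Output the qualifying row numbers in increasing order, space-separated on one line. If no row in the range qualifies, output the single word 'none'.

Answer: 31 47

Derivation:
Row r has 2^popcount(r) filled cells, so we need popcount(r) = log2(32) = 5.
Scan r = 16..53 and keep those with exactly 5 one-bits:
r=16=10000 popcount=1 -> skip
r=17=10001 popcount=2 -> skip
r=18=10010 popcount=2 -> skip
r=19=10011 popcount=3 -> skip
r=20=10100 popcount=2 -> skip
r=21=10101 popcount=3 -> skip
r=22=10110 popcount=3 -> skip
r=23=10111 popcount=4 -> skip
r=24=11000 popcount=2 -> skip
r=25=11001 popcount=3 -> skip
r=26=11010 popcount=3 -> skip
r=27=11011 popcount=4 -> skip
r=28=11100 popcount=3 -> skip
r=29=11101 popcount=4 -> skip
r=30=11110 popcount=4 -> skip
r=31=11111 popcount=5 -> KEEP
r=32=100000 popcount=1 -> skip
r=33=100001 popcount=2 -> skip
r=34=100010 popcount=2 -> skip
r=35=100011 popcount=3 -> skip
r=36=100100 popcount=2 -> skip
r=37=100101 popcount=3 -> skip
r=38=100110 popcount=3 -> skip
r=39=100111 popcount=4 -> skip
r=40=101000 popcount=2 -> skip
r=41=101001 popcount=3 -> skip
r=42=101010 popcount=3 -> skip
r=43=101011 popcount=4 -> skip
r=44=101100 popcount=3 -> skip
r=45=101101 popcount=4 -> skip
r=46=101110 popcount=4 -> skip
r=47=101111 popcount=5 -> KEEP
r=48=110000 popcount=2 -> skip
r=49=110001 popcount=3 -> skip
r=50=110010 popcount=3 -> skip
r=51=110011 popcount=4 -> skip
r=52=110100 popcount=3 -> skip
r=53=110101 popcount=4 -> skip
Kept rows: 31 47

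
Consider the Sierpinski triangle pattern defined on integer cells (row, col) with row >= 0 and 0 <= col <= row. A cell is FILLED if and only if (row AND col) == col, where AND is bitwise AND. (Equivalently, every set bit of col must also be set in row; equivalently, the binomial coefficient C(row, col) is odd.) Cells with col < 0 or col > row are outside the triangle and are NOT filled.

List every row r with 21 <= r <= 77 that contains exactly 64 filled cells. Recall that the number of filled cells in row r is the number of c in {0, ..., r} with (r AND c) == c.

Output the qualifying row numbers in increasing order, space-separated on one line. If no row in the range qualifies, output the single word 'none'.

Answer: 63

Derivation:
Row r has 2^popcount(r) filled cells, so we need popcount(r) = log2(64) = 6.
Scan r = 21..77 and keep those with exactly 6 one-bits:
r=21=10101 popcount=3 -> skip
r=22=10110 popcount=3 -> skip
r=23=10111 popcount=4 -> skip
r=24=11000 popcount=2 -> skip
r=25=11001 popcount=3 -> skip
r=26=11010 popcount=3 -> skip
r=27=11011 popcount=4 -> skip
r=28=11100 popcount=3 -> skip
r=29=11101 popcount=4 -> skip
r=30=11110 popcount=4 -> skip
r=31=11111 popcount=5 -> skip
r=32=100000 popcount=1 -> skip
r=33=100001 popcount=2 -> skip
r=34=100010 popcount=2 -> skip
r=35=100011 popcount=3 -> skip
r=36=100100 popcount=2 -> skip
r=37=100101 popcount=3 -> skip
r=38=100110 popcount=3 -> skip
r=39=100111 popcount=4 -> skip
r=40=101000 popcount=2 -> skip
r=41=101001 popcount=3 -> skip
r=42=101010 popcount=3 -> skip
r=43=101011 popcount=4 -> skip
r=44=101100 popcount=3 -> skip
r=45=101101 popcount=4 -> skip
r=46=101110 popcount=4 -> skip
r=47=101111 popcount=5 -> skip
r=48=110000 popcount=2 -> skip
r=49=110001 popcount=3 -> skip
r=50=110010 popcount=3 -> skip
r=51=110011 popcount=4 -> skip
r=52=110100 popcount=3 -> skip
r=53=110101 popcount=4 -> skip
r=54=110110 popcount=4 -> skip
r=55=110111 popcount=5 -> skip
r=56=111000 popcount=3 -> skip
r=57=111001 popcount=4 -> skip
r=58=111010 popcount=4 -> skip
r=59=111011 popcount=5 -> skip
r=60=111100 popcount=4 -> skip
r=61=111101 popcount=5 -> skip
r=62=111110 popcount=5 -> skip
r=63=111111 popcount=6 -> KEEP
r=64=1000000 popcount=1 -> skip
r=65=1000001 popcount=2 -> skip
r=66=1000010 popcount=2 -> skip
r=67=1000011 popcount=3 -> skip
r=68=1000100 popcount=2 -> skip
r=69=1000101 popcount=3 -> skip
r=70=1000110 popcount=3 -> skip
r=71=1000111 popcount=4 -> skip
r=72=1001000 popcount=2 -> skip
r=73=1001001 popcount=3 -> skip
r=74=1001010 popcount=3 -> skip
r=75=1001011 popcount=4 -> skip
r=76=1001100 popcount=3 -> skip
r=77=1001101 popcount=4 -> skip
Kept rows: 63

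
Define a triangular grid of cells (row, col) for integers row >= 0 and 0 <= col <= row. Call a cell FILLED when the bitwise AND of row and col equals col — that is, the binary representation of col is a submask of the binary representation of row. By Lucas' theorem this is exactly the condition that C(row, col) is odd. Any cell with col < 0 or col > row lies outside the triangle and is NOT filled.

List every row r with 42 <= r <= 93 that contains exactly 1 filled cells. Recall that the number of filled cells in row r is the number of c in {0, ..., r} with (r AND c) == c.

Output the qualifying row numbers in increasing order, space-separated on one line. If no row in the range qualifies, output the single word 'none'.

Answer: none

Derivation:
Row r has 2^popcount(r) filled cells, so we need popcount(r) = log2(1) = 0.
Scan r = 42..93 and keep those with exactly 0 one-bits:
r=42=101010 popcount=3 -> skip
r=43=101011 popcount=4 -> skip
r=44=101100 popcount=3 -> skip
r=45=101101 popcount=4 -> skip
r=46=101110 popcount=4 -> skip
r=47=101111 popcount=5 -> skip
r=48=110000 popcount=2 -> skip
r=49=110001 popcount=3 -> skip
r=50=110010 popcount=3 -> skip
r=51=110011 popcount=4 -> skip
r=52=110100 popcount=3 -> skip
r=53=110101 popcount=4 -> skip
r=54=110110 popcount=4 -> skip
r=55=110111 popcount=5 -> skip
r=56=111000 popcount=3 -> skip
r=57=111001 popcount=4 -> skip
r=58=111010 popcount=4 -> skip
r=59=111011 popcount=5 -> skip
r=60=111100 popcount=4 -> skip
r=61=111101 popcount=5 -> skip
r=62=111110 popcount=5 -> skip
r=63=111111 popcount=6 -> skip
r=64=1000000 popcount=1 -> skip
r=65=1000001 popcount=2 -> skip
r=66=1000010 popcount=2 -> skip
r=67=1000011 popcount=3 -> skip
r=68=1000100 popcount=2 -> skip
r=69=1000101 popcount=3 -> skip
r=70=1000110 popcount=3 -> skip
r=71=1000111 popcount=4 -> skip
r=72=1001000 popcount=2 -> skip
r=73=1001001 popcount=3 -> skip
r=74=1001010 popcount=3 -> skip
r=75=1001011 popcount=4 -> skip
r=76=1001100 popcount=3 -> skip
r=77=1001101 popcount=4 -> skip
r=78=1001110 popcount=4 -> skip
r=79=1001111 popcount=5 -> skip
r=80=1010000 popcount=2 -> skip
r=81=1010001 popcount=3 -> skip
r=82=1010010 popcount=3 -> skip
r=83=1010011 popcount=4 -> skip
r=84=1010100 popcount=3 -> skip
r=85=1010101 popcount=4 -> skip
r=86=1010110 popcount=4 -> skip
r=87=1010111 popcount=5 -> skip
r=88=1011000 popcount=3 -> skip
r=89=1011001 popcount=4 -> skip
r=90=1011010 popcount=4 -> skip
r=91=1011011 popcount=5 -> skip
r=92=1011100 popcount=4 -> skip
r=93=1011101 popcount=5 -> skip
Kept rows: none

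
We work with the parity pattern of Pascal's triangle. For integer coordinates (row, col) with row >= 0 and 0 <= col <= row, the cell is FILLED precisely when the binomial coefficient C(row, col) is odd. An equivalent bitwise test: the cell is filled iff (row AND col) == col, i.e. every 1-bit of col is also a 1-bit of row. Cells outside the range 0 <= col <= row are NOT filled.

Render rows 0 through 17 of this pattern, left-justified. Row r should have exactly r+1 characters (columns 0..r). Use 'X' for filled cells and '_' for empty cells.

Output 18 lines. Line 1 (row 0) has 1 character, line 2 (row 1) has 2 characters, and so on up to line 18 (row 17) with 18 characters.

r0=0: X
r1=1: XX
r2=10: X_X
r3=11: XXXX
r4=100: X___X
r5=101: XX__XX
r6=110: X_X_X_X
r7=111: XXXXXXXX
r8=1000: X_______X
r9=1001: XX______XX
r10=1010: X_X_____X_X
r11=1011: XXXX____XXXX
r12=1100: X___X___X___X
r13=1101: XX__XX__XX__XX
r14=1110: X_X_X_X_X_X_X_X
r15=1111: XXXXXXXXXXXXXXXX
r16=10000: X_______________X
r17=10001: XX______________XX

Answer: X
XX
X_X
XXXX
X___X
XX__XX
X_X_X_X
XXXXXXXX
X_______X
XX______XX
X_X_____X_X
XXXX____XXXX
X___X___X___X
XX__XX__XX__XX
X_X_X_X_X_X_X_X
XXXXXXXXXXXXXXXX
X_______________X
XX______________XX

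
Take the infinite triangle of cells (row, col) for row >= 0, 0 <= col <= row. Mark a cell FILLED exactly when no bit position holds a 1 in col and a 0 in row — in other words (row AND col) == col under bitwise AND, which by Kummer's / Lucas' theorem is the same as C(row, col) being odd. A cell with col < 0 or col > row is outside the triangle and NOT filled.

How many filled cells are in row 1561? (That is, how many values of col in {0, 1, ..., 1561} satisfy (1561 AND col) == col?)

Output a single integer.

1561 in binary = 11000011001
popcount(1561) = number of 1-bits in 11000011001 = 5
A col c satisfies (1561 AND c) == c iff every set bit of c is also set in 1561; each of the 5 set bits of 1561 can independently be on or off in c.
count = 2^5 = 32

Answer: 32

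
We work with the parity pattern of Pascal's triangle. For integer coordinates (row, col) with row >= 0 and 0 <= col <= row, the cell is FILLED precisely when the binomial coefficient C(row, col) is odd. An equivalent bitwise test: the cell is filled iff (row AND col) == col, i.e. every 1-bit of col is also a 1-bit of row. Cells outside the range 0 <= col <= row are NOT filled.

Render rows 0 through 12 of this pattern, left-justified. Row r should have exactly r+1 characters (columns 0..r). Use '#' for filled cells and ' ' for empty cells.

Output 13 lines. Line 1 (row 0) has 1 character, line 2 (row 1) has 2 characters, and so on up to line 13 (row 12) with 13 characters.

r0=0: #
r1=1: ##
r2=10: # #
r3=11: ####
r4=100: #   #
r5=101: ##  ##
r6=110: # # # #
r7=111: ########
r8=1000: #       #
r9=1001: ##      ##
r10=1010: # #     # #
r11=1011: ####    ####
r12=1100: #   #   #   #

Answer: #
##
# #
####
#   #
##  ##
# # # #
########
#       #
##      ##
# #     # #
####    ####
#   #   #   #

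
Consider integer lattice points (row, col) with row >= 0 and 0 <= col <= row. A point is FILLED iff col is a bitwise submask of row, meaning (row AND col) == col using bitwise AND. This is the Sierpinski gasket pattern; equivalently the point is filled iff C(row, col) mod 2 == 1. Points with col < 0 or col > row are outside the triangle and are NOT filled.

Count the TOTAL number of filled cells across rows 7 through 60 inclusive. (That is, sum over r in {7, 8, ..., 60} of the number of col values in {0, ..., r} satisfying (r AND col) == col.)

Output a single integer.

r7=111 pc3: +8 =8
r8=1000 pc1: +2 =10
r9=1001 pc2: +4 =14
r10=1010 pc2: +4 =18
r11=1011 pc3: +8 =26
r12=1100 pc2: +4 =30
r13=1101 pc3: +8 =38
r14=1110 pc3: +8 =46
r15=1111 pc4: +16 =62
r16=10000 pc1: +2 =64
r17=10001 pc2: +4 =68
r18=10010 pc2: +4 =72
r19=10011 pc3: +8 =80
r20=10100 pc2: +4 =84
r21=10101 pc3: +8 =92
r22=10110 pc3: +8 =100
r23=10111 pc4: +16 =116
r24=11000 pc2: +4 =120
r25=11001 pc3: +8 =128
r26=11010 pc3: +8 =136
r27=11011 pc4: +16 =152
r28=11100 pc3: +8 =160
r29=11101 pc4: +16 =176
r30=11110 pc4: +16 =192
r31=11111 pc5: +32 =224
r32=100000 pc1: +2 =226
r33=100001 pc2: +4 =230
r34=100010 pc2: +4 =234
r35=100011 pc3: +8 =242
r36=100100 pc2: +4 =246
r37=100101 pc3: +8 =254
r38=100110 pc3: +8 =262
r39=100111 pc4: +16 =278
r40=101000 pc2: +4 =282
r41=101001 pc3: +8 =290
r42=101010 pc3: +8 =298
r43=101011 pc4: +16 =314
r44=101100 pc3: +8 =322
r45=101101 pc4: +16 =338
r46=101110 pc4: +16 =354
r47=101111 pc5: +32 =386
r48=110000 pc2: +4 =390
r49=110001 pc3: +8 =398
r50=110010 pc3: +8 =406
r51=110011 pc4: +16 =422
r52=110100 pc3: +8 =430
r53=110101 pc4: +16 =446
r54=110110 pc4: +16 =462
r55=110111 pc5: +32 =494
r56=111000 pc3: +8 =502
r57=111001 pc4: +16 =518
r58=111010 pc4: +16 =534
r59=111011 pc5: +32 =566
r60=111100 pc4: +16 =582

Answer: 582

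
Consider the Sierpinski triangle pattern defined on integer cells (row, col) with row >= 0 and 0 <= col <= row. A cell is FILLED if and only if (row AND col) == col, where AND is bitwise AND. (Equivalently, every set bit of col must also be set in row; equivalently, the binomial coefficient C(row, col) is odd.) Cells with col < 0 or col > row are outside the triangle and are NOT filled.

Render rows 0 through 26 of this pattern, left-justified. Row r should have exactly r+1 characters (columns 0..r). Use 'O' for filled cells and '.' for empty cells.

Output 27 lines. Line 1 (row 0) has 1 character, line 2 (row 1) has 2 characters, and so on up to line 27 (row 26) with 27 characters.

Answer: O
OO
O.O
OOOO
O...O
OO..OO
O.O.O.O
OOOOOOOO
O.......O
OO......OO
O.O.....O.O
OOOO....OOOO
O...O...O...O
OO..OO..OO..OO
O.O.O.O.O.O.O.O
OOOOOOOOOOOOOOOO
O...............O
OO..............OO
O.O.............O.O
OOOO............OOOO
O...O...........O...O
OO..OO..........OO..OO
O.O.O.O.........O.O.O.O
OOOOOOOO........OOOOOOOO
O.......O.......O.......O
OO......OO......OO......OO
O.O.....O.O.....O.O.....O.O

Derivation:
r0=0: O
r1=1: OO
r2=10: O.O
r3=11: OOOO
r4=100: O...O
r5=101: OO..OO
r6=110: O.O.O.O
r7=111: OOOOOOOO
r8=1000: O.......O
r9=1001: OO......OO
r10=1010: O.O.....O.O
r11=1011: OOOO....OOOO
r12=1100: O...O...O...O
r13=1101: OO..OO..OO..OO
r14=1110: O.O.O.O.O.O.O.O
r15=1111: OOOOOOOOOOOOOOOO
r16=10000: O...............O
r17=10001: OO..............OO
r18=10010: O.O.............O.O
r19=10011: OOOO............OOOO
r20=10100: O...O...........O...O
r21=10101: OO..OO..........OO..OO
r22=10110: O.O.O.O.........O.O.O.O
r23=10111: OOOOOOOO........OOOOOOOO
r24=11000: O.......O.......O.......O
r25=11001: OO......OO......OO......OO
r26=11010: O.O.....O.O.....O.O.....O.O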